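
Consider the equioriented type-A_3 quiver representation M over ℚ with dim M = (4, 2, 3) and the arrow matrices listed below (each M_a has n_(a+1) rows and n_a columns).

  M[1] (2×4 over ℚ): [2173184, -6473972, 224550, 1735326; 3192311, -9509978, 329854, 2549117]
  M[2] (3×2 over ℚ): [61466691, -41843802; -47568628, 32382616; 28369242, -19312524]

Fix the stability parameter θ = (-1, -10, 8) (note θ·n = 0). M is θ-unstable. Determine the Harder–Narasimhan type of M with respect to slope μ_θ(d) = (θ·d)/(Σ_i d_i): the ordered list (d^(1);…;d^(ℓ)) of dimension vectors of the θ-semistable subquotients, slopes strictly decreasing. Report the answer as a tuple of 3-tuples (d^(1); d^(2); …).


Interval decomposition of M: I[1,1]^2, I[1,2], I[1,3], I[3,3]^2.
HN type (ℓ=3): μ^(1)=8; μ^(2)=-1; μ^(3)=-11/2

((0, 0, 3); (2, 0, 0); (2, 2, 0))


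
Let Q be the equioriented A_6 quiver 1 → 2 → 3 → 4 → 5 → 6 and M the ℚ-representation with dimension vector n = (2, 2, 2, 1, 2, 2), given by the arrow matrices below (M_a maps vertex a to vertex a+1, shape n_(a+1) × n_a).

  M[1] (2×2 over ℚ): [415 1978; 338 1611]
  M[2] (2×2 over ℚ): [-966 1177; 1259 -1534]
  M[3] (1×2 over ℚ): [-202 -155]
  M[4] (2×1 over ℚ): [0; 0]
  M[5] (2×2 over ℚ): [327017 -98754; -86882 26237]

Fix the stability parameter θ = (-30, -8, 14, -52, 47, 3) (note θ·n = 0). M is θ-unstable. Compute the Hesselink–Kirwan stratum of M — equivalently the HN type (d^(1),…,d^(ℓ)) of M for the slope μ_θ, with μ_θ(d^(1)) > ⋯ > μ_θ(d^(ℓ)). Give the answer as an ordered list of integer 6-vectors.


Via rank(M_{q-1}∘⋯∘M_p): M ≅ I[1,3], I[1,4], I[5,6]^2.
μ_θ-semistable layers: μ^(1)=25; μ^(2)=14; μ^(3)=-8; μ^(4)=-46/3; μ^(5)=-30

((0, 0, 0, 0, 2, 2); (0, 0, 1, 0, 0, 0); (0, 1, 0, 0, 0, 0); (0, 1, 1, 1, 0, 0); (2, 0, 0, 0, 0, 0))


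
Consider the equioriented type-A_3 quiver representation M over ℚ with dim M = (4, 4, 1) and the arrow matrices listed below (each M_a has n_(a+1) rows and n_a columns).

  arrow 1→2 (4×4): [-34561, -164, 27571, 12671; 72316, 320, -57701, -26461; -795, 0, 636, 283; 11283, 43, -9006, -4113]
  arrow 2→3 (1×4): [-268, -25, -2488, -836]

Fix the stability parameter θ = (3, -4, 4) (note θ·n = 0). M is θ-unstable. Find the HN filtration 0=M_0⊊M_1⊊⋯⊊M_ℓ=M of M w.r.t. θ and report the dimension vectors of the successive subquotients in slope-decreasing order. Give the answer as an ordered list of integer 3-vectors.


Via rank(M_{q-1}∘⋯∘M_p): M ≅ I[1,2]^3, I[1,3].
μ_θ-semistable layers: μ^(1)=4; μ^(2)=-1/2

((0, 0, 1); (4, 4, 0))


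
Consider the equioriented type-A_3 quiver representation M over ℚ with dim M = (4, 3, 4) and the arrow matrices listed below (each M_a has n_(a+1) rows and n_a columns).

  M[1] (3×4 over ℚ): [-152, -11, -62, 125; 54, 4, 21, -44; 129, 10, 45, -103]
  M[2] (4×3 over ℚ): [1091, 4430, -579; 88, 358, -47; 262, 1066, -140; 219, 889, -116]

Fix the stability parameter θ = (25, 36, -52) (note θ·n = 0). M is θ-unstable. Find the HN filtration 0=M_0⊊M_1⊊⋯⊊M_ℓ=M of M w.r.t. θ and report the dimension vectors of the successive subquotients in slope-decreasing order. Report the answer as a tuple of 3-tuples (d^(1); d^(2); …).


Interval decomposition of M: I[1,1], I[1,3]^3, I[3,3].
HN type (ℓ=3): μ^(1)=25; μ^(2)=3; μ^(3)=-52

((1, 0, 0); (3, 3, 3); (0, 0, 1))


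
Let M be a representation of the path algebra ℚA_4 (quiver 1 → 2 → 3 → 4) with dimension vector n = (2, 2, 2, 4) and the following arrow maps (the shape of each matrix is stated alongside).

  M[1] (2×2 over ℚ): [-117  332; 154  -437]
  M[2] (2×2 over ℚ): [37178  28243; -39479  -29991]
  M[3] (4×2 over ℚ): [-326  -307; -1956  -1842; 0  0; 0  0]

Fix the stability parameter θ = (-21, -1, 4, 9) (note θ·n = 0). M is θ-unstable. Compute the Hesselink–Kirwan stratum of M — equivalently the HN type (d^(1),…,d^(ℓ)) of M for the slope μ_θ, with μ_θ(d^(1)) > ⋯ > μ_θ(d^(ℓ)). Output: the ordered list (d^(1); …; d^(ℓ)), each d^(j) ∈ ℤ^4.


Interval decomposition of M: I[1,3], I[1,4], I[4,4]^3.
HN type (ℓ=4): μ^(1)=9; μ^(2)=4; μ^(3)=-1; μ^(4)=-21

((0, 0, 0, 4); (0, 0, 2, 0); (0, 2, 0, 0); (2, 0, 0, 0))


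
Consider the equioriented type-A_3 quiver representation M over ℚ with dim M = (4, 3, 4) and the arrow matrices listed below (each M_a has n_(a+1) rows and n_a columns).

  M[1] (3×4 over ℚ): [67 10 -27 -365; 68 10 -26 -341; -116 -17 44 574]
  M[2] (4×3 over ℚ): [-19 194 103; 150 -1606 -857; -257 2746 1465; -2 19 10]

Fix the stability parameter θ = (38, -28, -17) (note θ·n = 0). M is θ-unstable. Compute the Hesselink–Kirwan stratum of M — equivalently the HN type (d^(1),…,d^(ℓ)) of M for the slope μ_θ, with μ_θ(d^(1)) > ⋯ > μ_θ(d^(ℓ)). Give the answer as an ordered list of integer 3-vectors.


Barcode: M ≅ I[1,1], I[1,3]^3, I[3,3]. HN layers by μ_θ (3 steps, strictly decreasing):
  μ^(1)=38; μ^(2)=-7/3; μ^(3)=-17

((1, 0, 0); (3, 3, 3); (0, 0, 1))


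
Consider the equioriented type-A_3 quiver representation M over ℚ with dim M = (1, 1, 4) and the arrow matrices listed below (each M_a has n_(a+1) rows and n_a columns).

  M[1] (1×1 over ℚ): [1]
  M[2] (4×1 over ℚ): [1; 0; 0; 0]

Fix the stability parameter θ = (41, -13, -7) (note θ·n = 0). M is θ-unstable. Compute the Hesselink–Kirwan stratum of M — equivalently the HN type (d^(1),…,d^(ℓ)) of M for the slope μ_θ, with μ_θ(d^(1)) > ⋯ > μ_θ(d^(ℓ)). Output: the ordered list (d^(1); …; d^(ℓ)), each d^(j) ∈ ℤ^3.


Barcode: M ≅ I[1,3], I[3,3]^3. HN layers by μ_θ (2 steps, strictly decreasing):
  μ^(1)=7; μ^(2)=-7

((1, 1, 1); (0, 0, 3))


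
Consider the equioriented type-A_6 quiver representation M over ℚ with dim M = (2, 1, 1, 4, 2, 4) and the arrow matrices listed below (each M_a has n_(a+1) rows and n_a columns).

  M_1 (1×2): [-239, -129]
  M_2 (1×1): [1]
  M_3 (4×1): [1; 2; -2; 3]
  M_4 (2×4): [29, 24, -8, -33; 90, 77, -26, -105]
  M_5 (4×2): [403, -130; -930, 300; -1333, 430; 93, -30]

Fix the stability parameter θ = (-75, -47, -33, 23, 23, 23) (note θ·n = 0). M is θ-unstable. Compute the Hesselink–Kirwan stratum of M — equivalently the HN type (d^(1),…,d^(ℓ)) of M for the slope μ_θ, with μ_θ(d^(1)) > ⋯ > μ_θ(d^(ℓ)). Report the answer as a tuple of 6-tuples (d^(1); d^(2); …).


Barcode: M ≅ I[1,1], I[1,6], I[4,4]^2, I[4,5], I[6,6]^3. HN layers by μ_θ (4 steps, strictly decreasing):
  μ^(1)=23; μ^(2)=-33; μ^(3)=-47; μ^(4)=-75

((0, 0, 0, 4, 2, 4); (0, 0, 1, 0, 0, 0); (0, 1, 0, 0, 0, 0); (2, 0, 0, 0, 0, 0))


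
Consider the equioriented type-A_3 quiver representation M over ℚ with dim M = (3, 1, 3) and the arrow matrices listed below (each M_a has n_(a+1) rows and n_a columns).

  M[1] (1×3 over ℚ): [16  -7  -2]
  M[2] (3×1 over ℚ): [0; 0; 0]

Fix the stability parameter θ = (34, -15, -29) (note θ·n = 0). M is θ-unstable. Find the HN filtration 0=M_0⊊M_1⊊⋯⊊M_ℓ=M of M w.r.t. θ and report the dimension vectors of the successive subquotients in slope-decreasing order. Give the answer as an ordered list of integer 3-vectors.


Barcode: M ≅ I[1,1]^2, I[1,2], I[3,3]^3. HN layers by μ_θ (3 steps, strictly decreasing):
  μ^(1)=34; μ^(2)=19/2; μ^(3)=-29

((2, 0, 0); (1, 1, 0); (0, 0, 3))


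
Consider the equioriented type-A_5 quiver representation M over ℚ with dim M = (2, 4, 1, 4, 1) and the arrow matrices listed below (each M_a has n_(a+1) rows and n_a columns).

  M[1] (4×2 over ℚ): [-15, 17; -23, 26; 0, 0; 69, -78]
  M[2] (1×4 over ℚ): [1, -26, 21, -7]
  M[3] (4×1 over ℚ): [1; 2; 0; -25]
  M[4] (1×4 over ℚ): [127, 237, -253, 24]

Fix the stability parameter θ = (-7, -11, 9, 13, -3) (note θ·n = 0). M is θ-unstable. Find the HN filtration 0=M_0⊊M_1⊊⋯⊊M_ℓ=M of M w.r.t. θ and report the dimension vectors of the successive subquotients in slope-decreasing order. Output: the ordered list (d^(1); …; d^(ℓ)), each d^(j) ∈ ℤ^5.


Via rank(M_{q-1}∘⋯∘M_p): M ≅ I[1,2], I[1,5], I[2,2]^2, I[4,4]^3.
μ_θ-semistable layers: μ^(1)=13; μ^(2)=19/3; μ^(3)=-9; μ^(4)=-11

((0, 0, 0, 3, 0); (0, 0, 1, 1, 1); (2, 2, 0, 0, 0); (0, 2, 0, 0, 0))


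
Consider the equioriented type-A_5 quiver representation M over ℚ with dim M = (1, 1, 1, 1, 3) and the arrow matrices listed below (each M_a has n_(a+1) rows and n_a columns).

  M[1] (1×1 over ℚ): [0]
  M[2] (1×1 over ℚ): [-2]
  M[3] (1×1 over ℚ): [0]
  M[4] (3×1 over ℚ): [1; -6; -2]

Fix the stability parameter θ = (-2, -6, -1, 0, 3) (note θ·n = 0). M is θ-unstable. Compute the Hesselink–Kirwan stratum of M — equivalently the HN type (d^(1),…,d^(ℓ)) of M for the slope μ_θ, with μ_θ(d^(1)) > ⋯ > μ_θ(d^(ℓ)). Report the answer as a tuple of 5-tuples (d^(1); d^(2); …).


Interval decomposition of M: I[1,1], I[2,3], I[4,5], I[5,5]^2.
HN type (ℓ=5): μ^(1)=3; μ^(2)=0; μ^(3)=-1; μ^(4)=-2; μ^(5)=-6

((0, 0, 0, 0, 3); (0, 0, 0, 1, 0); (0, 0, 1, 0, 0); (1, 0, 0, 0, 0); (0, 1, 0, 0, 0))


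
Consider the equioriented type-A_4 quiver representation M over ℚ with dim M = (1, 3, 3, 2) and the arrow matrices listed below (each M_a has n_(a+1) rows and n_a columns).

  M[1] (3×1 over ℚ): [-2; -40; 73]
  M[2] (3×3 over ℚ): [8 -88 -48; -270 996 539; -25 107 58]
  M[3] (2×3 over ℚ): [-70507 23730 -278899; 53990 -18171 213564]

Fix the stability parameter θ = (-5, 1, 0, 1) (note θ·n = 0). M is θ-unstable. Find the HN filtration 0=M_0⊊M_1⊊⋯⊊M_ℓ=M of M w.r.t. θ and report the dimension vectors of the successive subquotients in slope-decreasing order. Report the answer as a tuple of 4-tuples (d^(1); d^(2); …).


Via rank(M_{q-1}∘⋯∘M_p): M ≅ I[1,4], I[2,2], I[2,4], I[3,3].
μ_θ-semistable layers: μ^(1)=1; μ^(2)=1/2; μ^(3)=0; μ^(4)=-5

((0, 1, 0, 2); (0, 2, 2, 0); (0, 0, 1, 0); (1, 0, 0, 0))


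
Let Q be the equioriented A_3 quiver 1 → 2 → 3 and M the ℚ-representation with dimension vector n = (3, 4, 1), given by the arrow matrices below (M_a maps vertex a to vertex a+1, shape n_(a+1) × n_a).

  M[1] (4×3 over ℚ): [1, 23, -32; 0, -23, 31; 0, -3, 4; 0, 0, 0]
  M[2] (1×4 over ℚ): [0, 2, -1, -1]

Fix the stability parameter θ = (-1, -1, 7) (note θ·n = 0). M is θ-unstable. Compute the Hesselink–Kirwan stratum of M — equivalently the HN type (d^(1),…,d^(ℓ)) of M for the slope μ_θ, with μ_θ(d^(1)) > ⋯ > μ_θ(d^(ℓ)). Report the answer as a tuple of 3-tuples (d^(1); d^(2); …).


Barcode: M ≅ I[1,2]^2, I[1,3], I[2,2]. HN layers by μ_θ (2 steps, strictly decreasing):
  μ^(1)=7; μ^(2)=-1

((0, 0, 1); (3, 4, 0))


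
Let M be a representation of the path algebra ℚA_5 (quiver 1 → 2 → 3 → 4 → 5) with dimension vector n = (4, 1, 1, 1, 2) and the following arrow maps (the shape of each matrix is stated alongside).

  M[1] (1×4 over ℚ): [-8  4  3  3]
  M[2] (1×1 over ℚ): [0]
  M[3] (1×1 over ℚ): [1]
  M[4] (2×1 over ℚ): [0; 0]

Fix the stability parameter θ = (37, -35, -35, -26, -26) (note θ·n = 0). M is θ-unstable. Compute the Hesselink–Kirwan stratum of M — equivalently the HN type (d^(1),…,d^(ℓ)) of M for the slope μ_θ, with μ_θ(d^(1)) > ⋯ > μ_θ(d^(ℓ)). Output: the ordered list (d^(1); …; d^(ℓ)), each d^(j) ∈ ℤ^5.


Barcode: M ≅ I[1,1]^3, I[1,2], I[3,4], I[5,5]^2. HN layers by μ_θ (4 steps, strictly decreasing):
  μ^(1)=37; μ^(2)=1; μ^(3)=-26; μ^(4)=-35

((3, 0, 0, 0, 0); (1, 1, 0, 0, 0); (0, 0, 0, 1, 2); (0, 0, 1, 0, 0))


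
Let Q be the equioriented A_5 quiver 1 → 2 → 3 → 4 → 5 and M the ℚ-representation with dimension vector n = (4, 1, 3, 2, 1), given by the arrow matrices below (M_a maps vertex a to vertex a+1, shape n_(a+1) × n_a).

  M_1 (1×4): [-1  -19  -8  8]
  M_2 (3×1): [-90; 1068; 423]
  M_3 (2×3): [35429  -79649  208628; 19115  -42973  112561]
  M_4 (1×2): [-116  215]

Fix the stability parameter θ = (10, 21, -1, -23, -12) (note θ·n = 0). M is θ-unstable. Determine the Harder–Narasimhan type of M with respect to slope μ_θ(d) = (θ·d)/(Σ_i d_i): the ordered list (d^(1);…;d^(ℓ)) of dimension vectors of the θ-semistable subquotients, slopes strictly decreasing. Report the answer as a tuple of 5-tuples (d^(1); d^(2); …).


Via rank(M_{q-1}∘⋯∘M_p): M ≅ I[1,1]^3, I[1,5], I[3,3], I[3,4].
μ_θ-semistable layers: μ^(1)=10; μ^(2)=-1; μ^(3)=-12

((3, 0, 0, 0, 0); (1, 1, 2, 1, 1); (0, 0, 1, 1, 0))


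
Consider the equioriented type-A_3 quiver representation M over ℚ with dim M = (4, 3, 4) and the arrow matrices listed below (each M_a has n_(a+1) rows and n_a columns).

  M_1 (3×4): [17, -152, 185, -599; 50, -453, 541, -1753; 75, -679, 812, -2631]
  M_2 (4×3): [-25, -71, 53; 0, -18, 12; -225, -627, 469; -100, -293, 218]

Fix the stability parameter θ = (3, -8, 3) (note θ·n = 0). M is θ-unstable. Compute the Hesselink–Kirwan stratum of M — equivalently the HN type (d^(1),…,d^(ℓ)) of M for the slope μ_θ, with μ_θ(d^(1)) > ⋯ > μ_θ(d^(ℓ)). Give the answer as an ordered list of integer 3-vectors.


Via rank(M_{q-1}∘⋯∘M_p): M ≅ I[1,1], I[1,2], I[1,3]^2, I[3,3]^2.
μ_θ-semistable layers: μ^(1)=3; μ^(2)=-5/2

((1, 0, 4); (3, 3, 0))


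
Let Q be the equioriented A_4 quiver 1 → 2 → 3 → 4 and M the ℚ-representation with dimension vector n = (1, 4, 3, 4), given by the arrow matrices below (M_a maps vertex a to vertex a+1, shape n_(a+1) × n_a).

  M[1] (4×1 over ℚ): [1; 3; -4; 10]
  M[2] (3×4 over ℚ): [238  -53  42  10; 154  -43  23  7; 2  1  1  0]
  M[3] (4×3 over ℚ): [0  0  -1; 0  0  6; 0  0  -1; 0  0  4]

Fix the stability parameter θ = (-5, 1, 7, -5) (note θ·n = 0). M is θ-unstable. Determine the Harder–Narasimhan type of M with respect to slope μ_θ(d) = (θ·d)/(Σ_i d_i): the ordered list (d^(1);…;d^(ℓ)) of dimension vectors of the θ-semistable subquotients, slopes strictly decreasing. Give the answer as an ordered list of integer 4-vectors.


Via rank(M_{q-1}∘⋯∘M_p): M ≅ I[1,4], I[2,2], I[2,3]^2, I[4,4]^3.
μ_θ-semistable layers: μ^(1)=7; μ^(2)=1; μ^(3)=-5

((0, 0, 2, 0); (0, 4, 1, 1); (1, 0, 0, 3))


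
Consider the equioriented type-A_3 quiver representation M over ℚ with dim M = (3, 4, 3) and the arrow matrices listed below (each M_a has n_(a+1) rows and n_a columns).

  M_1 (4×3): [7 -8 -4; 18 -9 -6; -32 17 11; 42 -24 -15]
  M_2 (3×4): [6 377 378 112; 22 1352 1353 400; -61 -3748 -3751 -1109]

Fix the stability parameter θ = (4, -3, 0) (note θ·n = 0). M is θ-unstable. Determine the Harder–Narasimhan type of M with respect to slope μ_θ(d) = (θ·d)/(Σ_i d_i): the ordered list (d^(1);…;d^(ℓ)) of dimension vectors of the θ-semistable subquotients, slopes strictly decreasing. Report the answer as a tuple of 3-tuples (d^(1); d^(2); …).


Barcode: M ≅ I[1,3]^3, I[2,2]. HN layers by μ_θ (2 steps, strictly decreasing):
  μ^(1)=1/3; μ^(2)=-3

((3, 3, 3); (0, 1, 0))


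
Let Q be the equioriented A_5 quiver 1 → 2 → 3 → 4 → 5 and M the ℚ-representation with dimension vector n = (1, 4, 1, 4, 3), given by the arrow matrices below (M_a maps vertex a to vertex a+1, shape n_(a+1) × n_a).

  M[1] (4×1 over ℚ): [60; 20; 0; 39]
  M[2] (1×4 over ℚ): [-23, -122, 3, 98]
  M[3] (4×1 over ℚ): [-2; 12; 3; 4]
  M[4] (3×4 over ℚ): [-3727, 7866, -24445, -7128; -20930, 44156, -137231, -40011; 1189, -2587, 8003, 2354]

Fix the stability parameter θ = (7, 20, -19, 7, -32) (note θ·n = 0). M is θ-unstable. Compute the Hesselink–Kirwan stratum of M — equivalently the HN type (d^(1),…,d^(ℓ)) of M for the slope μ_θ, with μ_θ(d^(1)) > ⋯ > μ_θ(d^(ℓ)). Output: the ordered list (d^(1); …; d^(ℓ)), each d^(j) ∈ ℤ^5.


Via rank(M_{q-1}∘⋯∘M_p): M ≅ I[1,5], I[2,2]^3, I[4,4], I[4,5]^2.
μ_θ-semistable layers: μ^(1)=20; μ^(2)=7; μ^(3)=-17/5; μ^(4)=-25/2

((0, 3, 0, 0, 0); (0, 0, 0, 1, 0); (1, 1, 1, 1, 1); (0, 0, 0, 2, 2))


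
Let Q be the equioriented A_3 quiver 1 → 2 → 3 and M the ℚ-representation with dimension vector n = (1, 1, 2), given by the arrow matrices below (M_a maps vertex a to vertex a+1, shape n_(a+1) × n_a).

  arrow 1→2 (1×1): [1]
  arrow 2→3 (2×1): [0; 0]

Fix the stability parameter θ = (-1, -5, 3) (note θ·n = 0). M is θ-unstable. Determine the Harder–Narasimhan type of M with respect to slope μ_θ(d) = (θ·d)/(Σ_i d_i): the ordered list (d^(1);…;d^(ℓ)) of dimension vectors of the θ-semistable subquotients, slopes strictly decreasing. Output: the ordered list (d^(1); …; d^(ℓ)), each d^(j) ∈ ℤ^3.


Barcode: M ≅ I[1,2], I[3,3]^2. HN layers by μ_θ (2 steps, strictly decreasing):
  μ^(1)=3; μ^(2)=-3

((0, 0, 2); (1, 1, 0))


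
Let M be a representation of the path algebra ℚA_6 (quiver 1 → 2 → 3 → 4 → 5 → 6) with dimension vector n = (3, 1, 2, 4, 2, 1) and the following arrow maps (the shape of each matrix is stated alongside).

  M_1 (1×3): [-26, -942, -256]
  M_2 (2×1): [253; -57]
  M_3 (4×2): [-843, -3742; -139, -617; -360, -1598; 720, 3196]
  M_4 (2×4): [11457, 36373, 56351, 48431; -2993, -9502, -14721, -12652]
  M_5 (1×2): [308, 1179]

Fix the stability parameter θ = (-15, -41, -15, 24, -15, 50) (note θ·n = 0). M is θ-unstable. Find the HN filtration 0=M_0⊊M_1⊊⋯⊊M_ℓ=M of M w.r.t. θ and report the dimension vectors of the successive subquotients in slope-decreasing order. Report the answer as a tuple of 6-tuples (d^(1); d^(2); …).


Barcode: M ≅ I[1,1]^2, I[1,6], I[3,5], I[4,4]^2. HN layers by μ_θ (5 steps, strictly decreasing):
  μ^(1)=50; μ^(2)=24; μ^(3)=9/2; μ^(4)=-15; μ^(5)=-28

((0, 0, 0, 0, 0, 1); (0, 0, 0, 2, 0, 0); (0, 0, 0, 2, 2, 0); (2, 0, 2, 0, 0, 0); (1, 1, 0, 0, 0, 0))


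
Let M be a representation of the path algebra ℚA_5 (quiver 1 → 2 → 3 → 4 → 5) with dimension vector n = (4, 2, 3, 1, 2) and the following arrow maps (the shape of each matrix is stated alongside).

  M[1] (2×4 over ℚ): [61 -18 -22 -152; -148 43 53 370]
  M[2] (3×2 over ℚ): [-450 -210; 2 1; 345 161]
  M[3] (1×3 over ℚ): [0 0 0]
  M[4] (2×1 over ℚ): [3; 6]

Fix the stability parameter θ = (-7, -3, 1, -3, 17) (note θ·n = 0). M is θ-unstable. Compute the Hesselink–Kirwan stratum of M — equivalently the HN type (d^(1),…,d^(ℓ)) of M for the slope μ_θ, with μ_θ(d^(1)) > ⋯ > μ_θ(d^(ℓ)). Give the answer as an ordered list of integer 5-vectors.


Interval decomposition of M: I[1,1]^2, I[1,3]^2, I[3,3], I[4,5], I[5,5].
HN type (ℓ=4): μ^(1)=17; μ^(2)=1; μ^(3)=-3; μ^(4)=-7

((0, 0, 0, 0, 2); (0, 0, 3, 0, 0); (0, 2, 0, 1, 0); (4, 0, 0, 0, 0))


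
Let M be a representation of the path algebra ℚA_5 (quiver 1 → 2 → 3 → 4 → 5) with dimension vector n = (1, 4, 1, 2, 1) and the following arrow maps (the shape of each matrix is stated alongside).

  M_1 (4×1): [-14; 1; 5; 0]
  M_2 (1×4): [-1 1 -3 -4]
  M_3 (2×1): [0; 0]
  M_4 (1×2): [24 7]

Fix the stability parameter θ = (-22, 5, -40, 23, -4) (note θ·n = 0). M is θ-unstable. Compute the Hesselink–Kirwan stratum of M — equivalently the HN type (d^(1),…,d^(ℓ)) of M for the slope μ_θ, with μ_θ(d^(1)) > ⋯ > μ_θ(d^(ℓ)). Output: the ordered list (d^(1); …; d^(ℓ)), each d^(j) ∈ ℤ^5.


Interval decomposition of M: I[1,2], I[2,2]^2, I[2,3], I[4,4], I[4,5].
HN type (ℓ=5): μ^(1)=23; μ^(2)=19/2; μ^(3)=5; μ^(4)=-35/2; μ^(5)=-22

((0, 0, 0, 1, 0); (0, 0, 0, 1, 1); (0, 3, 0, 0, 0); (0, 1, 1, 0, 0); (1, 0, 0, 0, 0))


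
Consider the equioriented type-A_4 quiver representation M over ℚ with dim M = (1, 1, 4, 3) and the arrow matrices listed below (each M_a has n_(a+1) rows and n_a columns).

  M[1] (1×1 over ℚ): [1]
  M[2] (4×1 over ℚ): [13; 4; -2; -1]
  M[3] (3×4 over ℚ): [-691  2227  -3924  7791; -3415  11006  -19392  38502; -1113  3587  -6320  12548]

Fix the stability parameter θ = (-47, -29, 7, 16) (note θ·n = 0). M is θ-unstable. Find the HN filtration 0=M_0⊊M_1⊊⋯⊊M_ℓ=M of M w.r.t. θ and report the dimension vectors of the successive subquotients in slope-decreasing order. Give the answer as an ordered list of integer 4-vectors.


Via rank(M_{q-1}∘⋯∘M_p): M ≅ I[1,4], I[3,3], I[3,4]^2.
μ_θ-semistable layers: μ^(1)=16; μ^(2)=7; μ^(3)=-29; μ^(4)=-47

((0, 0, 0, 3); (0, 0, 4, 0); (0, 1, 0, 0); (1, 0, 0, 0))


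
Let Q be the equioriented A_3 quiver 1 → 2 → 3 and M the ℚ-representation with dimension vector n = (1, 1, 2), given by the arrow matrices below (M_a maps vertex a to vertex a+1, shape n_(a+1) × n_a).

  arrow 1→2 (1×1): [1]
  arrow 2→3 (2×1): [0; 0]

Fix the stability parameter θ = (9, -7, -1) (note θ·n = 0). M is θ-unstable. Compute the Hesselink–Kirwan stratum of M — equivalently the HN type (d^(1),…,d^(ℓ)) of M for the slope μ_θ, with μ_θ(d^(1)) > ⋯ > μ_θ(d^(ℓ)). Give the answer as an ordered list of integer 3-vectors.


Barcode: M ≅ I[1,2], I[3,3]^2. HN layers by μ_θ (2 steps, strictly decreasing):
  μ^(1)=1; μ^(2)=-1

((1, 1, 0); (0, 0, 2))


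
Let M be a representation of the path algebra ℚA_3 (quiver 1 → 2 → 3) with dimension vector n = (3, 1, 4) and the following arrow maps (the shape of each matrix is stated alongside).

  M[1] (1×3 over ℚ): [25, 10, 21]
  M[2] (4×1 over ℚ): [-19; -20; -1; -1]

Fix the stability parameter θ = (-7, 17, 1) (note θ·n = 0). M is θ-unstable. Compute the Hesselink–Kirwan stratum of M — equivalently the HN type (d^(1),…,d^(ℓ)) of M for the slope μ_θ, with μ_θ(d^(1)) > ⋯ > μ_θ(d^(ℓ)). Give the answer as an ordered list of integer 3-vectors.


Via rank(M_{q-1}∘⋯∘M_p): M ≅ I[1,1]^2, I[1,3], I[3,3]^3.
μ_θ-semistable layers: μ^(1)=9; μ^(2)=1; μ^(3)=-7

((0, 1, 1); (0, 0, 3); (3, 0, 0))


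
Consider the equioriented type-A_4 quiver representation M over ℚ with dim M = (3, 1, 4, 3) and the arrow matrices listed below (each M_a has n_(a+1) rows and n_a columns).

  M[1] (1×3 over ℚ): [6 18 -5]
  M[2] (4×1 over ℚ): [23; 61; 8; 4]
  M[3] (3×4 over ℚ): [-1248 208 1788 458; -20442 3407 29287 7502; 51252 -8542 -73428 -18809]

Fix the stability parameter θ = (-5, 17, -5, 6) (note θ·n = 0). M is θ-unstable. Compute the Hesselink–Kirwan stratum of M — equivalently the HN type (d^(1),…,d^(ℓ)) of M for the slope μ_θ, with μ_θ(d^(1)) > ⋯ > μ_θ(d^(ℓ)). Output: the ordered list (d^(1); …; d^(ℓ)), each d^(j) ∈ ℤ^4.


Via rank(M_{q-1}∘⋯∘M_p): M ≅ I[1,1]^2, I[1,4], I[3,3]^2, I[3,4], I[4,4].
μ_θ-semistable layers: μ^(1)=6; μ^(2)=-5

((0, 1, 1, 3); (3, 0, 3, 0))


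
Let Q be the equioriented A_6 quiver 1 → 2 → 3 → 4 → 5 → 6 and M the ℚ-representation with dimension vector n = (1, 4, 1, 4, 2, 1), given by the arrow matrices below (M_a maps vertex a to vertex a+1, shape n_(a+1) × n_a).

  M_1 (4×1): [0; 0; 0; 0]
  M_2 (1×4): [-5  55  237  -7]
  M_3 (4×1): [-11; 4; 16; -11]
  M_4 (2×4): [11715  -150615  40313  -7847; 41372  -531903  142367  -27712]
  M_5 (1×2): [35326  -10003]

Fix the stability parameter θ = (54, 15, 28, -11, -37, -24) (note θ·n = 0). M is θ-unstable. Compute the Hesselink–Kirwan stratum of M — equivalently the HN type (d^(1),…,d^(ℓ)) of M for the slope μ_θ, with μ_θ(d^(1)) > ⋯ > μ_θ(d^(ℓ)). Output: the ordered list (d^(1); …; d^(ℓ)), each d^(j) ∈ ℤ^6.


Via rank(M_{q-1}∘⋯∘M_p): M ≅ I[1,1], I[2,2]^3, I[2,4], I[4,4], I[4,5], I[4,6].
μ_θ-semistable layers: μ^(1)=54; μ^(2)=15; μ^(3)=32/3; μ^(4)=-11; μ^(5)=-24

((1, 0, 0, 0, 0, 0); (0, 3, 0, 0, 0, 0); (0, 1, 1, 1, 0, 0); (0, 0, 0, 1, 0, 0); (0, 0, 0, 2, 2, 1))


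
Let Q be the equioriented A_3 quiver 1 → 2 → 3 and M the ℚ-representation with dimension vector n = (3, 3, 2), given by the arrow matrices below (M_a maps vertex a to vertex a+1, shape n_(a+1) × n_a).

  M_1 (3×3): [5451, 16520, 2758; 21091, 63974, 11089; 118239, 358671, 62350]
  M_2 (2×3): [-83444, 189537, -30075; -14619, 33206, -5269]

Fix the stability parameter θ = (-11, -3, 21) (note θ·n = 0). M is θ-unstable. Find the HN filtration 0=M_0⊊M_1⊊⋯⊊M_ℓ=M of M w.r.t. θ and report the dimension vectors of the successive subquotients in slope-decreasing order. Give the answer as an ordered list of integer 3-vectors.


Interval decomposition of M: I[1,2], I[1,3]^2.
HN type (ℓ=3): μ^(1)=21; μ^(2)=-3; μ^(3)=-11

((0, 0, 2); (0, 3, 0); (3, 0, 0))


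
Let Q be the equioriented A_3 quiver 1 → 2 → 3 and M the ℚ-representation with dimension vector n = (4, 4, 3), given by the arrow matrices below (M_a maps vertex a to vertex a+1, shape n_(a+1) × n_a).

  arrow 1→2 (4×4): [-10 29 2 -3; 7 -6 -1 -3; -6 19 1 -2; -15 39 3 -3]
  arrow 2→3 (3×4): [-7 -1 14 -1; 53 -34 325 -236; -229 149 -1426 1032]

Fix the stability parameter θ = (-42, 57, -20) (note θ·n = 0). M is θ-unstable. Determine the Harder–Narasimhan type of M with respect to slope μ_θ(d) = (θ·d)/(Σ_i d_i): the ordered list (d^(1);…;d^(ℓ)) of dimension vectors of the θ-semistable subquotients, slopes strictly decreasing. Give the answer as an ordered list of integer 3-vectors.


Via rank(M_{q-1}∘⋯∘M_p): M ≅ I[1,2], I[1,3]^3.
μ_θ-semistable layers: μ^(1)=57; μ^(2)=37/2; μ^(3)=-42

((0, 1, 0); (0, 3, 3); (4, 0, 0))


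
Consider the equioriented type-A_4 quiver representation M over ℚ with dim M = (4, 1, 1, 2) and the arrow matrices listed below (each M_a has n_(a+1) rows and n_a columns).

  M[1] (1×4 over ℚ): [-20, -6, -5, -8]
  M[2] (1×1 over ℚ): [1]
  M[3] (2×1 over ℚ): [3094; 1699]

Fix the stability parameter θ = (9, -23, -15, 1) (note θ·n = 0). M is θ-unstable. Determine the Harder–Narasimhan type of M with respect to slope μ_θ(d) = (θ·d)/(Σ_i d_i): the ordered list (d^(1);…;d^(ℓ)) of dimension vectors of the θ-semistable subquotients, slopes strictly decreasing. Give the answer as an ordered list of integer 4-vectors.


Via rank(M_{q-1}∘⋯∘M_p): M ≅ I[1,1]^3, I[1,4], I[4,4].
μ_θ-semistable layers: μ^(1)=9; μ^(2)=1; μ^(3)=-29/3

((3, 0, 0, 0); (0, 0, 0, 2); (1, 1, 1, 0))


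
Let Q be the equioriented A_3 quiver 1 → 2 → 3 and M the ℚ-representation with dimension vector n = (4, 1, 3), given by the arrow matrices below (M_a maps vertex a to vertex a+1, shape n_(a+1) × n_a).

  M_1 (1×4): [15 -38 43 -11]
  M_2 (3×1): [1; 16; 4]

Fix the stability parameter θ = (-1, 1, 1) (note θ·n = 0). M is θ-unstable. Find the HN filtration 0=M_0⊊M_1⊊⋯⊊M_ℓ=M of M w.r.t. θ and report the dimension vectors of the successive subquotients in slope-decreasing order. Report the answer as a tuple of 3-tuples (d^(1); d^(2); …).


Via rank(M_{q-1}∘⋯∘M_p): M ≅ I[1,1]^3, I[1,3], I[3,3]^2.
μ_θ-semistable layers: μ^(1)=1; μ^(2)=-1

((0, 1, 3); (4, 0, 0))


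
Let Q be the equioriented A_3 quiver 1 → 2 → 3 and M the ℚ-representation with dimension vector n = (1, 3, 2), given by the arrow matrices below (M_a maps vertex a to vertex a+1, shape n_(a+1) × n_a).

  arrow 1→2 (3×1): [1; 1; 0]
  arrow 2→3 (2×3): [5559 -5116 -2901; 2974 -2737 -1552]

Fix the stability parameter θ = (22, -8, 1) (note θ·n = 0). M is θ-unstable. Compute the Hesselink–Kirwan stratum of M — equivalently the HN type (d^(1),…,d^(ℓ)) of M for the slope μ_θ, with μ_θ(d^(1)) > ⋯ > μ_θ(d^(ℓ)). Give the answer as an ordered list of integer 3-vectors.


Barcode: M ≅ I[1,3], I[2,2], I[2,3]. HN layers by μ_θ (3 steps, strictly decreasing):
  μ^(1)=5; μ^(2)=1; μ^(3)=-8

((1, 1, 1); (0, 0, 1); (0, 2, 0))


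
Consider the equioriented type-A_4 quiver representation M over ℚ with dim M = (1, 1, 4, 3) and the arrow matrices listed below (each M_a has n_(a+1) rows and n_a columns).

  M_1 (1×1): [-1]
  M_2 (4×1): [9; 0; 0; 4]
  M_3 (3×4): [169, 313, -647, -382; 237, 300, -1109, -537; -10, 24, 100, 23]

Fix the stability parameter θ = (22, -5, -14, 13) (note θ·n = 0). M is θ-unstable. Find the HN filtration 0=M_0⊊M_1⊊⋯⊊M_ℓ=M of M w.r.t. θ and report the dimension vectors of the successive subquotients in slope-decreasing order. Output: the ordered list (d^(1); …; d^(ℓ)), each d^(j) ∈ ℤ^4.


Interval decomposition of M: I[1,4], I[3,3], I[3,4]^2.
HN type (ℓ=3): μ^(1)=13; μ^(2)=1; μ^(3)=-14

((0, 0, 0, 3); (1, 1, 1, 0); (0, 0, 3, 0))


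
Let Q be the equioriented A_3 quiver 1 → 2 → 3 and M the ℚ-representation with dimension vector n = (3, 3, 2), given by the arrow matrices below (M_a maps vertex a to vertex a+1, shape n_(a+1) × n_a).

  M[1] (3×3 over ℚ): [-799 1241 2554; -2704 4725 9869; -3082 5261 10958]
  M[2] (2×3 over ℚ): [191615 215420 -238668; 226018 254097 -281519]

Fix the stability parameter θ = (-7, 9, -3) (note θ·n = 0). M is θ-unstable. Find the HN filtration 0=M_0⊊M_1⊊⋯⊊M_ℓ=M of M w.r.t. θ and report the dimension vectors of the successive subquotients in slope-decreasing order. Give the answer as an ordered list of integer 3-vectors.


Via rank(M_{q-1}∘⋯∘M_p): M ≅ I[1,2], I[1,3]^2.
μ_θ-semistable layers: μ^(1)=9; μ^(2)=3; μ^(3)=-7

((0, 1, 0); (0, 2, 2); (3, 0, 0))


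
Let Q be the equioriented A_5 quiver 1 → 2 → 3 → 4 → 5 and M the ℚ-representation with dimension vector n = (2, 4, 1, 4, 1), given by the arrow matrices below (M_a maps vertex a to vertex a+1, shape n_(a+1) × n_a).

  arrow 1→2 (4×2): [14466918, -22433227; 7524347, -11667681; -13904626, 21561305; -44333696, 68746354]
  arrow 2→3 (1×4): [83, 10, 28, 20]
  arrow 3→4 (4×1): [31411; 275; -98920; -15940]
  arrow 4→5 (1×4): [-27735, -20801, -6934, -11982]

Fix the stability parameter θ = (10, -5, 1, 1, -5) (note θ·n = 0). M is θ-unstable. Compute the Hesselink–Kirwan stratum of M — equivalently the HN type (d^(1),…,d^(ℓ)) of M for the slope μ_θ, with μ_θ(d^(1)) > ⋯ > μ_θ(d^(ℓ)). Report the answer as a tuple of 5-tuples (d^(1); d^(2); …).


Interval decomposition of M: I[1,2], I[1,4], I[2,2]^2, I[4,4]^2, I[4,5].
HN type (ℓ=5): μ^(1)=5/2; μ^(2)=7/4; μ^(3)=1; μ^(4)=-2; μ^(5)=-5

((1, 1, 0, 0, 0); (1, 1, 1, 1, 0); (0, 0, 0, 2, 0); (0, 0, 0, 1, 1); (0, 2, 0, 0, 0))


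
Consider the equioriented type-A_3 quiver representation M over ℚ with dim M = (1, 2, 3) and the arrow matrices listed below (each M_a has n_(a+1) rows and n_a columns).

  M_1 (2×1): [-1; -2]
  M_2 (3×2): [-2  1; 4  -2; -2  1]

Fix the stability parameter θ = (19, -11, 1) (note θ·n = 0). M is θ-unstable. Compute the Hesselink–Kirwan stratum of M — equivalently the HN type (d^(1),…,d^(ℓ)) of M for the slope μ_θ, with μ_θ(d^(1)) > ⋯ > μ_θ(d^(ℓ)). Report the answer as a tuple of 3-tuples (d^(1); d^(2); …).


Barcode: M ≅ I[1,2], I[2,3], I[3,3]^2. HN layers by μ_θ (3 steps, strictly decreasing):
  μ^(1)=4; μ^(2)=1; μ^(3)=-11

((1, 1, 0); (0, 0, 3); (0, 1, 0))


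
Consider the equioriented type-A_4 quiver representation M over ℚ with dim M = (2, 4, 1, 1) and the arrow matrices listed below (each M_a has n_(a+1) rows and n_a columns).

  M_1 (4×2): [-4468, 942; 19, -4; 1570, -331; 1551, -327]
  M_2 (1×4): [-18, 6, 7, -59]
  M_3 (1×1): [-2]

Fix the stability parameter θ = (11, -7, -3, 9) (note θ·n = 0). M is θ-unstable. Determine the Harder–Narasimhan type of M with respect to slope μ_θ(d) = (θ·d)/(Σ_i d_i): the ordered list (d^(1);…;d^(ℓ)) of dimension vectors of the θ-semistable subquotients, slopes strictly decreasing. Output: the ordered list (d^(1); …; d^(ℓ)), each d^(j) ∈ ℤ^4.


Interval decomposition of M: I[1,2], I[1,4], I[2,2]^2.
HN type (ℓ=4): μ^(1)=9; μ^(2)=2; μ^(3)=1/3; μ^(4)=-7

((0, 0, 0, 1); (1, 1, 0, 0); (1, 1, 1, 0); (0, 2, 0, 0))


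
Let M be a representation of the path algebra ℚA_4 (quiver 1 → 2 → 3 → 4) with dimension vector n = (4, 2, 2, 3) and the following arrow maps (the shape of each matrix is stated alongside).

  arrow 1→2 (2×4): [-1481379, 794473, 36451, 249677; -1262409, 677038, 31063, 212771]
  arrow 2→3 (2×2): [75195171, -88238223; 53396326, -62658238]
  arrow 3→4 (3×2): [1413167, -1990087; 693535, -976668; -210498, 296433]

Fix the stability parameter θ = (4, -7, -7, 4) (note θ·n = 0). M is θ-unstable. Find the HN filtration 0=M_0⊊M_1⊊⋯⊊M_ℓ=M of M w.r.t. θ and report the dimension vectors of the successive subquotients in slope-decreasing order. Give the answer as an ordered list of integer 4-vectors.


Interval decomposition of M: I[1,1]^2, I[1,2], I[1,4], I[3,4], I[4,4].
HN type (ℓ=4): μ^(1)=4; μ^(2)=-3/2; μ^(3)=-10/3; μ^(4)=-7

((2, 0, 0, 3); (1, 1, 0, 0); (1, 1, 1, 0); (0, 0, 1, 0))


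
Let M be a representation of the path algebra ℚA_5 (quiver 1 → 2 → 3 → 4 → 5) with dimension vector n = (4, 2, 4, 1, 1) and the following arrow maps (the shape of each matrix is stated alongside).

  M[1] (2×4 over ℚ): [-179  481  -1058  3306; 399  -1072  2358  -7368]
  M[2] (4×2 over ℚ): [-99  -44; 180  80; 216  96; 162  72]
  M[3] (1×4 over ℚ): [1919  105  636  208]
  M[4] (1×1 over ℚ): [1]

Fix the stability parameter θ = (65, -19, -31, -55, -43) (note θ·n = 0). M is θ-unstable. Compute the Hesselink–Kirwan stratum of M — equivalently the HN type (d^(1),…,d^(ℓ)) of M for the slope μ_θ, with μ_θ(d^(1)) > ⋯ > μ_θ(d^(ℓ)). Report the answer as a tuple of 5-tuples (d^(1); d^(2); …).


Barcode: M ≅ I[1,1]^2, I[1,2], I[1,5], I[3,3]^3. HN layers by μ_θ (4 steps, strictly decreasing):
  μ^(1)=65; μ^(2)=23; μ^(3)=-83/5; μ^(4)=-31

((2, 0, 0, 0, 0); (1, 1, 0, 0, 0); (1, 1, 1, 1, 1); (0, 0, 3, 0, 0))


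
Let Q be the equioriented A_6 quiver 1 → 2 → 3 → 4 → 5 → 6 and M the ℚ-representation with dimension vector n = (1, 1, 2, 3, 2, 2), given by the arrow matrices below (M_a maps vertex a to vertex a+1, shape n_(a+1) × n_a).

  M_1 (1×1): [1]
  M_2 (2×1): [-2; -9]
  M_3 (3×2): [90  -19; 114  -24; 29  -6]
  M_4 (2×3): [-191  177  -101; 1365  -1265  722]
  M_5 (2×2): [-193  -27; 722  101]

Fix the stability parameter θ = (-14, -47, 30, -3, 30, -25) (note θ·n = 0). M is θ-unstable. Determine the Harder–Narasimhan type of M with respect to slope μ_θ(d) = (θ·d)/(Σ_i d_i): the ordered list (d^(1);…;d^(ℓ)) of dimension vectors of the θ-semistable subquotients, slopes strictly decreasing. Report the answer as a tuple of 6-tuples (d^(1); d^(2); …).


Barcode: M ≅ I[1,6], I[3,6], I[4,4]. HN layers by μ_θ (3 steps, strictly decreasing):
  μ^(1)=8; μ^(2)=-3; μ^(3)=-61/2

((0, 0, 2, 2, 2, 2); (0, 0, 0, 1, 0, 0); (1, 1, 0, 0, 0, 0))


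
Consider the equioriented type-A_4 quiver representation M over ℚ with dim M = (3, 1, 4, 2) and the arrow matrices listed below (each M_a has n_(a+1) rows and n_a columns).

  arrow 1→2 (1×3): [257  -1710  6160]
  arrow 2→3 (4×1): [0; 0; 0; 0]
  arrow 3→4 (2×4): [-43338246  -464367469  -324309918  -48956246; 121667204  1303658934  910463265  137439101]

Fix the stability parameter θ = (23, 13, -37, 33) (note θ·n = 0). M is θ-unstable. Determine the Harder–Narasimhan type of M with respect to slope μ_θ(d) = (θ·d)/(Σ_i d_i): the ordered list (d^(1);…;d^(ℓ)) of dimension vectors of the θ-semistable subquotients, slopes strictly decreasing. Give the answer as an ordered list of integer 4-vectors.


Via rank(M_{q-1}∘⋯∘M_p): M ≅ I[1,1]^2, I[1,2], I[3,3]^2, I[3,4]^2.
μ_θ-semistable layers: μ^(1)=33; μ^(2)=23; μ^(3)=18; μ^(4)=-37

((0, 0, 0, 2); (2, 0, 0, 0); (1, 1, 0, 0); (0, 0, 4, 0))


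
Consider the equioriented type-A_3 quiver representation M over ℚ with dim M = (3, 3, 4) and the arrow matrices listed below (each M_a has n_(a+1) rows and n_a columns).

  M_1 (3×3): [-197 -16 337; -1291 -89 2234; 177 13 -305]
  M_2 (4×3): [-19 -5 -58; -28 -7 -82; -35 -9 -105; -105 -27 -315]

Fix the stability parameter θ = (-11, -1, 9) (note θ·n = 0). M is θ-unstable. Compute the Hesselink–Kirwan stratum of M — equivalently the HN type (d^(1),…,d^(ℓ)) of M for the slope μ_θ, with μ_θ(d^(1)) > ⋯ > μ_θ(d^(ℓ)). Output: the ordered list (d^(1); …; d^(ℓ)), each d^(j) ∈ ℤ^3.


Interval decomposition of M: I[1,3]^3, I[3,3].
HN type (ℓ=3): μ^(1)=9; μ^(2)=-1; μ^(3)=-11

((0, 0, 4); (0, 3, 0); (3, 0, 0))


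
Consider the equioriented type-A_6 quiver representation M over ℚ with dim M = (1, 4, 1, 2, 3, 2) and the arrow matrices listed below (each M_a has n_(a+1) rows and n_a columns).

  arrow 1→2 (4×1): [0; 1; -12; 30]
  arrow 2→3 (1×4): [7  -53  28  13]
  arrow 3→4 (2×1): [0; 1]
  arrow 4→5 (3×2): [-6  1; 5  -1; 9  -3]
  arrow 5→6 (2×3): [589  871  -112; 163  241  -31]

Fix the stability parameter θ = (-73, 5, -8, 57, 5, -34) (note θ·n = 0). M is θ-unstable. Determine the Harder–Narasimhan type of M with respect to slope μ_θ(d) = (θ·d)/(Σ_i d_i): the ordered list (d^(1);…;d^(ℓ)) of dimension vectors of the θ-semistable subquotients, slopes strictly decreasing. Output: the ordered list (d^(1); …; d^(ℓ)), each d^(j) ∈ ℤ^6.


Via rank(M_{q-1}∘⋯∘M_p): M ≅ I[1,6], I[2,2]^3, I[4,6], I[5,5].
μ_θ-semistable layers: μ^(1)=28/3; μ^(2)=5; μ^(3)=-3/2; μ^(4)=-73

((0, 0, 0, 2, 2, 2); (0, 3, 0, 0, 1, 0); (0, 1, 1, 0, 0, 0); (1, 0, 0, 0, 0, 0))


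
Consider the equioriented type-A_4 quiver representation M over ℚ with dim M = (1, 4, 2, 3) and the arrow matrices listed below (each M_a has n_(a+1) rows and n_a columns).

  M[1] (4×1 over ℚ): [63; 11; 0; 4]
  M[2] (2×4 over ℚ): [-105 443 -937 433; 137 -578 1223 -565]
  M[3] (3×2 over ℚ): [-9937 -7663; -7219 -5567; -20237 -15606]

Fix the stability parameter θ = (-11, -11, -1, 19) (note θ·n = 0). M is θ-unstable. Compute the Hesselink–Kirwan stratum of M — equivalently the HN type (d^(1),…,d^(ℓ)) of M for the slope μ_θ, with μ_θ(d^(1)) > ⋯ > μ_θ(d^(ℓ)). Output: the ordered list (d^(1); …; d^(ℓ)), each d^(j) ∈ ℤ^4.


Via rank(M_{q-1}∘⋯∘M_p): M ≅ I[1,4], I[2,2]^2, I[2,4], I[4,4].
μ_θ-semistable layers: μ^(1)=19; μ^(2)=-1; μ^(3)=-11

((0, 0, 0, 3); (0, 0, 2, 0); (1, 4, 0, 0))


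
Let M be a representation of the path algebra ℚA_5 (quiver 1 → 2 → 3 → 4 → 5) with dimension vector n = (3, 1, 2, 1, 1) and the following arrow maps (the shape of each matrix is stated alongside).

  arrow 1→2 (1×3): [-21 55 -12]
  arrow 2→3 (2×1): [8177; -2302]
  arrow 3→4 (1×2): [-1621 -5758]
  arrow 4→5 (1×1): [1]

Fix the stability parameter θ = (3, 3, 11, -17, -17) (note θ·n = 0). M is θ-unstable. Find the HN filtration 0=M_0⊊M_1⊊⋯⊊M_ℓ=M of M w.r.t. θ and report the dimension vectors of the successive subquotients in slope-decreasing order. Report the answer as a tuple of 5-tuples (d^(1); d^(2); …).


Via rank(M_{q-1}∘⋯∘M_p): M ≅ I[1,1]^2, I[1,5], I[3,3].
μ_θ-semistable layers: μ^(1)=11; μ^(2)=3; μ^(3)=-17/5

((0, 0, 1, 0, 0); (2, 0, 0, 0, 0); (1, 1, 1, 1, 1))


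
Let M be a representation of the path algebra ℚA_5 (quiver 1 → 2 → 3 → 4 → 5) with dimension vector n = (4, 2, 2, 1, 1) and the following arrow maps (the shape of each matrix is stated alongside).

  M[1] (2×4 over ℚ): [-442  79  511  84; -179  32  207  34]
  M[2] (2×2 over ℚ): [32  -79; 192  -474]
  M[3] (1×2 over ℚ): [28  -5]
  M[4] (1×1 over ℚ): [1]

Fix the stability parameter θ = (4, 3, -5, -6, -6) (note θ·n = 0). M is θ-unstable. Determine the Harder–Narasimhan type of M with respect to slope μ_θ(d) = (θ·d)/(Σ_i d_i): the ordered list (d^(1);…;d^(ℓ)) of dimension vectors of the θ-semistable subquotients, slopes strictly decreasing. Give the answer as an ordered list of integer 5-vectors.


Barcode: M ≅ I[1,1]^2, I[1,2], I[1,5], I[3,3]. HN layers by μ_θ (4 steps, strictly decreasing):
  μ^(1)=4; μ^(2)=7/2; μ^(3)=-2; μ^(4)=-5

((2, 0, 0, 0, 0); (1, 1, 0, 0, 0); (1, 1, 1, 1, 1); (0, 0, 1, 0, 0))


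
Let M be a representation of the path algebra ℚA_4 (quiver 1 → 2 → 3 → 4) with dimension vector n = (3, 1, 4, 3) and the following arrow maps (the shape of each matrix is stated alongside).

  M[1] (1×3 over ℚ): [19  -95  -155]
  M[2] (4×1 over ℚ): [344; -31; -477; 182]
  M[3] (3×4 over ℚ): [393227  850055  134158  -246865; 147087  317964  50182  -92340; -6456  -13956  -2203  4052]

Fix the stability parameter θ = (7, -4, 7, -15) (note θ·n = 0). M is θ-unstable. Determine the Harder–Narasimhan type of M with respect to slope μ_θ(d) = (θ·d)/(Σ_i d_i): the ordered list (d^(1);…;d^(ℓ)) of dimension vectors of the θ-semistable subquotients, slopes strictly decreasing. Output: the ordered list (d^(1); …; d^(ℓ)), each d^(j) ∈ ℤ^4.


Via rank(M_{q-1}∘⋯∘M_p): M ≅ I[1,1]^2, I[1,4], I[3,3], I[3,4]^2.
μ_θ-semistable layers: μ^(1)=7; μ^(2)=-5/4; μ^(3)=-4

((2, 0, 1, 0); (1, 1, 1, 1); (0, 0, 2, 2))
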